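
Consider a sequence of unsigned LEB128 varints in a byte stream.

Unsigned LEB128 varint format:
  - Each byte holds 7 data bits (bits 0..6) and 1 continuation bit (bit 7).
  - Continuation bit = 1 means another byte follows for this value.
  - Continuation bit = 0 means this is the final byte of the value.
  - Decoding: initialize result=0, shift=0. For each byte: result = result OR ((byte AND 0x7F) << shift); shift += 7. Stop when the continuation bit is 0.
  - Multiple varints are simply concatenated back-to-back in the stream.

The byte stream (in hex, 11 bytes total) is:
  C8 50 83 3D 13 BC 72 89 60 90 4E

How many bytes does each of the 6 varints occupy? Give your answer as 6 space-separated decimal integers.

Answer: 2 2 1 2 2 2

Derivation:
  byte[0]=0xC8 cont=1 payload=0x48=72: acc |= 72<<0 -> acc=72 shift=7
  byte[1]=0x50 cont=0 payload=0x50=80: acc |= 80<<7 -> acc=10312 shift=14 [end]
Varint 1: bytes[0:2] = C8 50 -> value 10312 (2 byte(s))
  byte[2]=0x83 cont=1 payload=0x03=3: acc |= 3<<0 -> acc=3 shift=7
  byte[3]=0x3D cont=0 payload=0x3D=61: acc |= 61<<7 -> acc=7811 shift=14 [end]
Varint 2: bytes[2:4] = 83 3D -> value 7811 (2 byte(s))
  byte[4]=0x13 cont=0 payload=0x13=19: acc |= 19<<0 -> acc=19 shift=7 [end]
Varint 3: bytes[4:5] = 13 -> value 19 (1 byte(s))
  byte[5]=0xBC cont=1 payload=0x3C=60: acc |= 60<<0 -> acc=60 shift=7
  byte[6]=0x72 cont=0 payload=0x72=114: acc |= 114<<7 -> acc=14652 shift=14 [end]
Varint 4: bytes[5:7] = BC 72 -> value 14652 (2 byte(s))
  byte[7]=0x89 cont=1 payload=0x09=9: acc |= 9<<0 -> acc=9 shift=7
  byte[8]=0x60 cont=0 payload=0x60=96: acc |= 96<<7 -> acc=12297 shift=14 [end]
Varint 5: bytes[7:9] = 89 60 -> value 12297 (2 byte(s))
  byte[9]=0x90 cont=1 payload=0x10=16: acc |= 16<<0 -> acc=16 shift=7
  byte[10]=0x4E cont=0 payload=0x4E=78: acc |= 78<<7 -> acc=10000 shift=14 [end]
Varint 6: bytes[9:11] = 90 4E -> value 10000 (2 byte(s))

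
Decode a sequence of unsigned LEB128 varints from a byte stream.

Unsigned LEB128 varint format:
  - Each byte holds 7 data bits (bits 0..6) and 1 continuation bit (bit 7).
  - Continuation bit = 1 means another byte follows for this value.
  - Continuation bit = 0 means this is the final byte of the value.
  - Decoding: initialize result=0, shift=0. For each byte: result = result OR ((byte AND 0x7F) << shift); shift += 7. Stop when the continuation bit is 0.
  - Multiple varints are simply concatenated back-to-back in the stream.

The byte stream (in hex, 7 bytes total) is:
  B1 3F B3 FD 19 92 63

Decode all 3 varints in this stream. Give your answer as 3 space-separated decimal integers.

  byte[0]=0xB1 cont=1 payload=0x31=49: acc |= 49<<0 -> acc=49 shift=7
  byte[1]=0x3F cont=0 payload=0x3F=63: acc |= 63<<7 -> acc=8113 shift=14 [end]
Varint 1: bytes[0:2] = B1 3F -> value 8113 (2 byte(s))
  byte[2]=0xB3 cont=1 payload=0x33=51: acc |= 51<<0 -> acc=51 shift=7
  byte[3]=0xFD cont=1 payload=0x7D=125: acc |= 125<<7 -> acc=16051 shift=14
  byte[4]=0x19 cont=0 payload=0x19=25: acc |= 25<<14 -> acc=425651 shift=21 [end]
Varint 2: bytes[2:5] = B3 FD 19 -> value 425651 (3 byte(s))
  byte[5]=0x92 cont=1 payload=0x12=18: acc |= 18<<0 -> acc=18 shift=7
  byte[6]=0x63 cont=0 payload=0x63=99: acc |= 99<<7 -> acc=12690 shift=14 [end]
Varint 3: bytes[5:7] = 92 63 -> value 12690 (2 byte(s))

Answer: 8113 425651 12690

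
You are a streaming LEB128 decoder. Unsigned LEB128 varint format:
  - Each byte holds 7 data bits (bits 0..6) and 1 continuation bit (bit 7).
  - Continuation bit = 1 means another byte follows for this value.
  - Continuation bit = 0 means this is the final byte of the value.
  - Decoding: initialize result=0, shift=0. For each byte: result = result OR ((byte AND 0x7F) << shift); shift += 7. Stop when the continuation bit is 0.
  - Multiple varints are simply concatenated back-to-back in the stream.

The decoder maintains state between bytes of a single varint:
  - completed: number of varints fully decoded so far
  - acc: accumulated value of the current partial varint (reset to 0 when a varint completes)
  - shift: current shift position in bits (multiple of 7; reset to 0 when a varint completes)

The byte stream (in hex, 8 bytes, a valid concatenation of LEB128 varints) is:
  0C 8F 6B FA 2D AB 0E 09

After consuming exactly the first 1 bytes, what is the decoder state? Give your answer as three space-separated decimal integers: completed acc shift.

Answer: 1 0 0

Derivation:
byte[0]=0x0C cont=0 payload=0x0C: varint #1 complete (value=12); reset -> completed=1 acc=0 shift=0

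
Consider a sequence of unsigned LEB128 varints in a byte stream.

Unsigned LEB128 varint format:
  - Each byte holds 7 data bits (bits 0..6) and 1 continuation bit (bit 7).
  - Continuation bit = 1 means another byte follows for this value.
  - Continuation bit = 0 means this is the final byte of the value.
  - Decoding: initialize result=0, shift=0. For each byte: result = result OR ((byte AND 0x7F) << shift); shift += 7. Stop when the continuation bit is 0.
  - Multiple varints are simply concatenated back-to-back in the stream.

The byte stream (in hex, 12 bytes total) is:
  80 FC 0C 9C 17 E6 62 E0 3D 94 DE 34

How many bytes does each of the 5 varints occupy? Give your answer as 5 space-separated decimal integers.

Answer: 3 2 2 2 3

Derivation:
  byte[0]=0x80 cont=1 payload=0x00=0: acc |= 0<<0 -> acc=0 shift=7
  byte[1]=0xFC cont=1 payload=0x7C=124: acc |= 124<<7 -> acc=15872 shift=14
  byte[2]=0x0C cont=0 payload=0x0C=12: acc |= 12<<14 -> acc=212480 shift=21 [end]
Varint 1: bytes[0:3] = 80 FC 0C -> value 212480 (3 byte(s))
  byte[3]=0x9C cont=1 payload=0x1C=28: acc |= 28<<0 -> acc=28 shift=7
  byte[4]=0x17 cont=0 payload=0x17=23: acc |= 23<<7 -> acc=2972 shift=14 [end]
Varint 2: bytes[3:5] = 9C 17 -> value 2972 (2 byte(s))
  byte[5]=0xE6 cont=1 payload=0x66=102: acc |= 102<<0 -> acc=102 shift=7
  byte[6]=0x62 cont=0 payload=0x62=98: acc |= 98<<7 -> acc=12646 shift=14 [end]
Varint 3: bytes[5:7] = E6 62 -> value 12646 (2 byte(s))
  byte[7]=0xE0 cont=1 payload=0x60=96: acc |= 96<<0 -> acc=96 shift=7
  byte[8]=0x3D cont=0 payload=0x3D=61: acc |= 61<<7 -> acc=7904 shift=14 [end]
Varint 4: bytes[7:9] = E0 3D -> value 7904 (2 byte(s))
  byte[9]=0x94 cont=1 payload=0x14=20: acc |= 20<<0 -> acc=20 shift=7
  byte[10]=0xDE cont=1 payload=0x5E=94: acc |= 94<<7 -> acc=12052 shift=14
  byte[11]=0x34 cont=0 payload=0x34=52: acc |= 52<<14 -> acc=864020 shift=21 [end]
Varint 5: bytes[9:12] = 94 DE 34 -> value 864020 (3 byte(s))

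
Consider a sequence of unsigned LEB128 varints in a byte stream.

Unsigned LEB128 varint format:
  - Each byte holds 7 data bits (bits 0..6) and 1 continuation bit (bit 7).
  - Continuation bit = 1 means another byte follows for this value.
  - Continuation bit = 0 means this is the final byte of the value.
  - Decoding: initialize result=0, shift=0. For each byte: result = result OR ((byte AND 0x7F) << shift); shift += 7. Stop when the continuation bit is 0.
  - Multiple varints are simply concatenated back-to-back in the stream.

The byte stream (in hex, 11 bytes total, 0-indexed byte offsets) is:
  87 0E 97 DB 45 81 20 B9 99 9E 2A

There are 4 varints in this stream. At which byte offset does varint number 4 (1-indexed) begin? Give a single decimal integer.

Answer: 7

Derivation:
  byte[0]=0x87 cont=1 payload=0x07=7: acc |= 7<<0 -> acc=7 shift=7
  byte[1]=0x0E cont=0 payload=0x0E=14: acc |= 14<<7 -> acc=1799 shift=14 [end]
Varint 1: bytes[0:2] = 87 0E -> value 1799 (2 byte(s))
  byte[2]=0x97 cont=1 payload=0x17=23: acc |= 23<<0 -> acc=23 shift=7
  byte[3]=0xDB cont=1 payload=0x5B=91: acc |= 91<<7 -> acc=11671 shift=14
  byte[4]=0x45 cont=0 payload=0x45=69: acc |= 69<<14 -> acc=1142167 shift=21 [end]
Varint 2: bytes[2:5] = 97 DB 45 -> value 1142167 (3 byte(s))
  byte[5]=0x81 cont=1 payload=0x01=1: acc |= 1<<0 -> acc=1 shift=7
  byte[6]=0x20 cont=0 payload=0x20=32: acc |= 32<<7 -> acc=4097 shift=14 [end]
Varint 3: bytes[5:7] = 81 20 -> value 4097 (2 byte(s))
  byte[7]=0xB9 cont=1 payload=0x39=57: acc |= 57<<0 -> acc=57 shift=7
  byte[8]=0x99 cont=1 payload=0x19=25: acc |= 25<<7 -> acc=3257 shift=14
  byte[9]=0x9E cont=1 payload=0x1E=30: acc |= 30<<14 -> acc=494777 shift=21
  byte[10]=0x2A cont=0 payload=0x2A=42: acc |= 42<<21 -> acc=88575161 shift=28 [end]
Varint 4: bytes[7:11] = B9 99 9E 2A -> value 88575161 (4 byte(s))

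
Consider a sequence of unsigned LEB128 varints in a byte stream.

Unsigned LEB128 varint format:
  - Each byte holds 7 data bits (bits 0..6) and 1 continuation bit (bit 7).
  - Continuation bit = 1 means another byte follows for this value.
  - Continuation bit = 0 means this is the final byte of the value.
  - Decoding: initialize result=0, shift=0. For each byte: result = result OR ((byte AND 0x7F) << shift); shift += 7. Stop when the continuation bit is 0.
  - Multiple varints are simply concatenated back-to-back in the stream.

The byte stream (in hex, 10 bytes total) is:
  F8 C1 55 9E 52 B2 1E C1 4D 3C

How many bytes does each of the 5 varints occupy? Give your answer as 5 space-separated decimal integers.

Answer: 3 2 2 2 1

Derivation:
  byte[0]=0xF8 cont=1 payload=0x78=120: acc |= 120<<0 -> acc=120 shift=7
  byte[1]=0xC1 cont=1 payload=0x41=65: acc |= 65<<7 -> acc=8440 shift=14
  byte[2]=0x55 cont=0 payload=0x55=85: acc |= 85<<14 -> acc=1401080 shift=21 [end]
Varint 1: bytes[0:3] = F8 C1 55 -> value 1401080 (3 byte(s))
  byte[3]=0x9E cont=1 payload=0x1E=30: acc |= 30<<0 -> acc=30 shift=7
  byte[4]=0x52 cont=0 payload=0x52=82: acc |= 82<<7 -> acc=10526 shift=14 [end]
Varint 2: bytes[3:5] = 9E 52 -> value 10526 (2 byte(s))
  byte[5]=0xB2 cont=1 payload=0x32=50: acc |= 50<<0 -> acc=50 shift=7
  byte[6]=0x1E cont=0 payload=0x1E=30: acc |= 30<<7 -> acc=3890 shift=14 [end]
Varint 3: bytes[5:7] = B2 1E -> value 3890 (2 byte(s))
  byte[7]=0xC1 cont=1 payload=0x41=65: acc |= 65<<0 -> acc=65 shift=7
  byte[8]=0x4D cont=0 payload=0x4D=77: acc |= 77<<7 -> acc=9921 shift=14 [end]
Varint 4: bytes[7:9] = C1 4D -> value 9921 (2 byte(s))
  byte[9]=0x3C cont=0 payload=0x3C=60: acc |= 60<<0 -> acc=60 shift=7 [end]
Varint 5: bytes[9:10] = 3C -> value 60 (1 byte(s))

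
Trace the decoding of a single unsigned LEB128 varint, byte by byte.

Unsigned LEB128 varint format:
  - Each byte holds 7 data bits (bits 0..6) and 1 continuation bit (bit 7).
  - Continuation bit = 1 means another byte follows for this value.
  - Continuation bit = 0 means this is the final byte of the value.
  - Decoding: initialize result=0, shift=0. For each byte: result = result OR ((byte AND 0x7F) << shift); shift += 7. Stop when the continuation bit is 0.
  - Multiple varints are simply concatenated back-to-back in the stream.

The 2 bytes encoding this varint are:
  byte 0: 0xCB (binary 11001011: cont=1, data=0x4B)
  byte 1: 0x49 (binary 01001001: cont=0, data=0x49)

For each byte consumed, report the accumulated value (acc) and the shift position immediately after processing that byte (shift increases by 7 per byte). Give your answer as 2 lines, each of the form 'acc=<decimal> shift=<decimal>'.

byte 0=0xCB: payload=0x4B=75, contrib = 75<<0 = 75; acc -> 75, shift -> 7
byte 1=0x49: payload=0x49=73, contrib = 73<<7 = 9344; acc -> 9419, shift -> 14

Answer: acc=75 shift=7
acc=9419 shift=14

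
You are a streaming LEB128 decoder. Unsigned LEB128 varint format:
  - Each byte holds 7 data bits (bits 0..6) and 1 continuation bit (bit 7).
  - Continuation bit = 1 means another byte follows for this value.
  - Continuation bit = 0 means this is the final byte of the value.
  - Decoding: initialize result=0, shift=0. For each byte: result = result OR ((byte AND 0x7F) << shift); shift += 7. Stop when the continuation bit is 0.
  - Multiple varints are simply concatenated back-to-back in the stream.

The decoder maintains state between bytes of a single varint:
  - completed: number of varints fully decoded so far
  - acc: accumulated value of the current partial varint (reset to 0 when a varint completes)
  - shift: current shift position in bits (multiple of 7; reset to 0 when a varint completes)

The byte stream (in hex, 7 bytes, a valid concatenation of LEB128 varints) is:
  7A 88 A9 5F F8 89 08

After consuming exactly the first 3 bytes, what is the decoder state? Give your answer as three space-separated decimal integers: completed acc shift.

byte[0]=0x7A cont=0 payload=0x7A: varint #1 complete (value=122); reset -> completed=1 acc=0 shift=0
byte[1]=0x88 cont=1 payload=0x08: acc |= 8<<0 -> completed=1 acc=8 shift=7
byte[2]=0xA9 cont=1 payload=0x29: acc |= 41<<7 -> completed=1 acc=5256 shift=14

Answer: 1 5256 14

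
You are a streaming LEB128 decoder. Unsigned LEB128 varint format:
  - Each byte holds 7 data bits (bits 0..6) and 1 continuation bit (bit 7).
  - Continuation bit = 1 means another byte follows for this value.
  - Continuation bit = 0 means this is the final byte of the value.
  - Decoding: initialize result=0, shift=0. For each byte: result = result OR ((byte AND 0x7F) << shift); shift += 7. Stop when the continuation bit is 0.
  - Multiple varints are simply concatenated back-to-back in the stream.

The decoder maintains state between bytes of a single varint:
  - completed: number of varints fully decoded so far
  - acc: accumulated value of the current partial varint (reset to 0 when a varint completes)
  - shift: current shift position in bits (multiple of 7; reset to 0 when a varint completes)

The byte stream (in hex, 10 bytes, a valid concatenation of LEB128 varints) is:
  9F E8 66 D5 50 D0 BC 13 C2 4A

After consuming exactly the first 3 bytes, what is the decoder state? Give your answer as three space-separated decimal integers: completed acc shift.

byte[0]=0x9F cont=1 payload=0x1F: acc |= 31<<0 -> completed=0 acc=31 shift=7
byte[1]=0xE8 cont=1 payload=0x68: acc |= 104<<7 -> completed=0 acc=13343 shift=14
byte[2]=0x66 cont=0 payload=0x66: varint #1 complete (value=1684511); reset -> completed=1 acc=0 shift=0

Answer: 1 0 0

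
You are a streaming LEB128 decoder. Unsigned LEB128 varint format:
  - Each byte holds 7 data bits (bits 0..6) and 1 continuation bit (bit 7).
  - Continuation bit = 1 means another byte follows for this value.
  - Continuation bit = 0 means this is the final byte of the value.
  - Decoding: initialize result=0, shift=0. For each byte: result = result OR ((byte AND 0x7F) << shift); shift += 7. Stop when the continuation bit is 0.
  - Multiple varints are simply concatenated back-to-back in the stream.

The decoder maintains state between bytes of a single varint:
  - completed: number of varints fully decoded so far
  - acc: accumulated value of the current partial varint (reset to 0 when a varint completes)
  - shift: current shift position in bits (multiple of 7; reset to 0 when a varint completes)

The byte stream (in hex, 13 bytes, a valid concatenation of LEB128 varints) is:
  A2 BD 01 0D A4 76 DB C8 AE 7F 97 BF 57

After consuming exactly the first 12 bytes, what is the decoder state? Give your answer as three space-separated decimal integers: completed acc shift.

byte[0]=0xA2 cont=1 payload=0x22: acc |= 34<<0 -> completed=0 acc=34 shift=7
byte[1]=0xBD cont=1 payload=0x3D: acc |= 61<<7 -> completed=0 acc=7842 shift=14
byte[2]=0x01 cont=0 payload=0x01: varint #1 complete (value=24226); reset -> completed=1 acc=0 shift=0
byte[3]=0x0D cont=0 payload=0x0D: varint #2 complete (value=13); reset -> completed=2 acc=0 shift=0
byte[4]=0xA4 cont=1 payload=0x24: acc |= 36<<0 -> completed=2 acc=36 shift=7
byte[5]=0x76 cont=0 payload=0x76: varint #3 complete (value=15140); reset -> completed=3 acc=0 shift=0
byte[6]=0xDB cont=1 payload=0x5B: acc |= 91<<0 -> completed=3 acc=91 shift=7
byte[7]=0xC8 cont=1 payload=0x48: acc |= 72<<7 -> completed=3 acc=9307 shift=14
byte[8]=0xAE cont=1 payload=0x2E: acc |= 46<<14 -> completed=3 acc=762971 shift=21
byte[9]=0x7F cont=0 payload=0x7F: varint #4 complete (value=267101275); reset -> completed=4 acc=0 shift=0
byte[10]=0x97 cont=1 payload=0x17: acc |= 23<<0 -> completed=4 acc=23 shift=7
byte[11]=0xBF cont=1 payload=0x3F: acc |= 63<<7 -> completed=4 acc=8087 shift=14

Answer: 4 8087 14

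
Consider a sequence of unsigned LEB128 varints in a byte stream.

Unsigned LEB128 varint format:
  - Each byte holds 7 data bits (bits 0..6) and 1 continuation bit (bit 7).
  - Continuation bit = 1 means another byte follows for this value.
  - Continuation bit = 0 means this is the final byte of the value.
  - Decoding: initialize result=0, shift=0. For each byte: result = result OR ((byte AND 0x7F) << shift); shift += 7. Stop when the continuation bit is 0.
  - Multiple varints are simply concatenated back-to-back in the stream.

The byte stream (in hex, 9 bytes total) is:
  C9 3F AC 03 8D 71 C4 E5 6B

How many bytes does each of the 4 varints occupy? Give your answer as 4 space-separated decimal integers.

Answer: 2 2 2 3

Derivation:
  byte[0]=0xC9 cont=1 payload=0x49=73: acc |= 73<<0 -> acc=73 shift=7
  byte[1]=0x3F cont=0 payload=0x3F=63: acc |= 63<<7 -> acc=8137 shift=14 [end]
Varint 1: bytes[0:2] = C9 3F -> value 8137 (2 byte(s))
  byte[2]=0xAC cont=1 payload=0x2C=44: acc |= 44<<0 -> acc=44 shift=7
  byte[3]=0x03 cont=0 payload=0x03=3: acc |= 3<<7 -> acc=428 shift=14 [end]
Varint 2: bytes[2:4] = AC 03 -> value 428 (2 byte(s))
  byte[4]=0x8D cont=1 payload=0x0D=13: acc |= 13<<0 -> acc=13 shift=7
  byte[5]=0x71 cont=0 payload=0x71=113: acc |= 113<<7 -> acc=14477 shift=14 [end]
Varint 3: bytes[4:6] = 8D 71 -> value 14477 (2 byte(s))
  byte[6]=0xC4 cont=1 payload=0x44=68: acc |= 68<<0 -> acc=68 shift=7
  byte[7]=0xE5 cont=1 payload=0x65=101: acc |= 101<<7 -> acc=12996 shift=14
  byte[8]=0x6B cont=0 payload=0x6B=107: acc |= 107<<14 -> acc=1766084 shift=21 [end]
Varint 4: bytes[6:9] = C4 E5 6B -> value 1766084 (3 byte(s))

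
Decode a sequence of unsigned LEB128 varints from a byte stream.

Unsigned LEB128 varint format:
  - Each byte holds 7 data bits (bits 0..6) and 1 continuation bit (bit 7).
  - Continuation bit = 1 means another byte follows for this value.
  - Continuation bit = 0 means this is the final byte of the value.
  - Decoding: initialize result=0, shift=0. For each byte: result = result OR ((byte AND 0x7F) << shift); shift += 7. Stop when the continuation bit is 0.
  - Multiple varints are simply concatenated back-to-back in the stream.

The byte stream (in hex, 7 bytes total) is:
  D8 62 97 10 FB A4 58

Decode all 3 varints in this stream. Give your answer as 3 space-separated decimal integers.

Answer: 12632 2071 1446523

Derivation:
  byte[0]=0xD8 cont=1 payload=0x58=88: acc |= 88<<0 -> acc=88 shift=7
  byte[1]=0x62 cont=0 payload=0x62=98: acc |= 98<<7 -> acc=12632 shift=14 [end]
Varint 1: bytes[0:2] = D8 62 -> value 12632 (2 byte(s))
  byte[2]=0x97 cont=1 payload=0x17=23: acc |= 23<<0 -> acc=23 shift=7
  byte[3]=0x10 cont=0 payload=0x10=16: acc |= 16<<7 -> acc=2071 shift=14 [end]
Varint 2: bytes[2:4] = 97 10 -> value 2071 (2 byte(s))
  byte[4]=0xFB cont=1 payload=0x7B=123: acc |= 123<<0 -> acc=123 shift=7
  byte[5]=0xA4 cont=1 payload=0x24=36: acc |= 36<<7 -> acc=4731 shift=14
  byte[6]=0x58 cont=0 payload=0x58=88: acc |= 88<<14 -> acc=1446523 shift=21 [end]
Varint 3: bytes[4:7] = FB A4 58 -> value 1446523 (3 byte(s))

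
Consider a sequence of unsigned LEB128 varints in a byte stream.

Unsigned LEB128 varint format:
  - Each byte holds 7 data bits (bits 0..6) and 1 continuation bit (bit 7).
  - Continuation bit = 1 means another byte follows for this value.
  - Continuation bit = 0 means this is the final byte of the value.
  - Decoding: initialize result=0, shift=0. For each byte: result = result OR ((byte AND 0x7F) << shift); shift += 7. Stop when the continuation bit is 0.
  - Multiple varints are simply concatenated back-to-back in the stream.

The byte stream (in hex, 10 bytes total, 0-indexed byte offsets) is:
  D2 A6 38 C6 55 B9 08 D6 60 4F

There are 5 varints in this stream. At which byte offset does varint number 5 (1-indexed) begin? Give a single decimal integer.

Answer: 9

Derivation:
  byte[0]=0xD2 cont=1 payload=0x52=82: acc |= 82<<0 -> acc=82 shift=7
  byte[1]=0xA6 cont=1 payload=0x26=38: acc |= 38<<7 -> acc=4946 shift=14
  byte[2]=0x38 cont=0 payload=0x38=56: acc |= 56<<14 -> acc=922450 shift=21 [end]
Varint 1: bytes[0:3] = D2 A6 38 -> value 922450 (3 byte(s))
  byte[3]=0xC6 cont=1 payload=0x46=70: acc |= 70<<0 -> acc=70 shift=7
  byte[4]=0x55 cont=0 payload=0x55=85: acc |= 85<<7 -> acc=10950 shift=14 [end]
Varint 2: bytes[3:5] = C6 55 -> value 10950 (2 byte(s))
  byte[5]=0xB9 cont=1 payload=0x39=57: acc |= 57<<0 -> acc=57 shift=7
  byte[6]=0x08 cont=0 payload=0x08=8: acc |= 8<<7 -> acc=1081 shift=14 [end]
Varint 3: bytes[5:7] = B9 08 -> value 1081 (2 byte(s))
  byte[7]=0xD6 cont=1 payload=0x56=86: acc |= 86<<0 -> acc=86 shift=7
  byte[8]=0x60 cont=0 payload=0x60=96: acc |= 96<<7 -> acc=12374 shift=14 [end]
Varint 4: bytes[7:9] = D6 60 -> value 12374 (2 byte(s))
  byte[9]=0x4F cont=0 payload=0x4F=79: acc |= 79<<0 -> acc=79 shift=7 [end]
Varint 5: bytes[9:10] = 4F -> value 79 (1 byte(s))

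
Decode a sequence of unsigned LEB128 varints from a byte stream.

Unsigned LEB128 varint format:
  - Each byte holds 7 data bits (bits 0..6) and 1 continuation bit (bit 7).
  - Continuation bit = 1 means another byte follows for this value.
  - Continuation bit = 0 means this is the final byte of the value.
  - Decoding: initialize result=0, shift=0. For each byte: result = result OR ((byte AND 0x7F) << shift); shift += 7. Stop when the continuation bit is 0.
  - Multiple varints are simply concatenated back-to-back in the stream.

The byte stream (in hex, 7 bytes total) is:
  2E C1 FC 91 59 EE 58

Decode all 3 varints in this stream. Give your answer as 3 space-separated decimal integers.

  byte[0]=0x2E cont=0 payload=0x2E=46: acc |= 46<<0 -> acc=46 shift=7 [end]
Varint 1: bytes[0:1] = 2E -> value 46 (1 byte(s))
  byte[1]=0xC1 cont=1 payload=0x41=65: acc |= 65<<0 -> acc=65 shift=7
  byte[2]=0xFC cont=1 payload=0x7C=124: acc |= 124<<7 -> acc=15937 shift=14
  byte[3]=0x91 cont=1 payload=0x11=17: acc |= 17<<14 -> acc=294465 shift=21
  byte[4]=0x59 cont=0 payload=0x59=89: acc |= 89<<21 -> acc=186940993 shift=28 [end]
Varint 2: bytes[1:5] = C1 FC 91 59 -> value 186940993 (4 byte(s))
  byte[5]=0xEE cont=1 payload=0x6E=110: acc |= 110<<0 -> acc=110 shift=7
  byte[6]=0x58 cont=0 payload=0x58=88: acc |= 88<<7 -> acc=11374 shift=14 [end]
Varint 3: bytes[5:7] = EE 58 -> value 11374 (2 byte(s))

Answer: 46 186940993 11374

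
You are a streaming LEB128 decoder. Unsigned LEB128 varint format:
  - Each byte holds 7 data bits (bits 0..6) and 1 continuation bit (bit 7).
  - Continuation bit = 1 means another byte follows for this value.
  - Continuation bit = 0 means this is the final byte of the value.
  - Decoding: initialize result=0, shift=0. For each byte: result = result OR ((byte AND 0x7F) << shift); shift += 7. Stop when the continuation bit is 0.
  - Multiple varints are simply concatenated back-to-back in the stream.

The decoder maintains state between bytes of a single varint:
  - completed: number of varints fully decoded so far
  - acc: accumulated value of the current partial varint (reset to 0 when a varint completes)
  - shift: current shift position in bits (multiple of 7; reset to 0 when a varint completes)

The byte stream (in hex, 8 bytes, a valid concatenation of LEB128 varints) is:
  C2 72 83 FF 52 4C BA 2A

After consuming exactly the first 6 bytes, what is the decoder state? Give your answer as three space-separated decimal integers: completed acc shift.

Answer: 3 0 0

Derivation:
byte[0]=0xC2 cont=1 payload=0x42: acc |= 66<<0 -> completed=0 acc=66 shift=7
byte[1]=0x72 cont=0 payload=0x72: varint #1 complete (value=14658); reset -> completed=1 acc=0 shift=0
byte[2]=0x83 cont=1 payload=0x03: acc |= 3<<0 -> completed=1 acc=3 shift=7
byte[3]=0xFF cont=1 payload=0x7F: acc |= 127<<7 -> completed=1 acc=16259 shift=14
byte[4]=0x52 cont=0 payload=0x52: varint #2 complete (value=1359747); reset -> completed=2 acc=0 shift=0
byte[5]=0x4C cont=0 payload=0x4C: varint #3 complete (value=76); reset -> completed=3 acc=0 shift=0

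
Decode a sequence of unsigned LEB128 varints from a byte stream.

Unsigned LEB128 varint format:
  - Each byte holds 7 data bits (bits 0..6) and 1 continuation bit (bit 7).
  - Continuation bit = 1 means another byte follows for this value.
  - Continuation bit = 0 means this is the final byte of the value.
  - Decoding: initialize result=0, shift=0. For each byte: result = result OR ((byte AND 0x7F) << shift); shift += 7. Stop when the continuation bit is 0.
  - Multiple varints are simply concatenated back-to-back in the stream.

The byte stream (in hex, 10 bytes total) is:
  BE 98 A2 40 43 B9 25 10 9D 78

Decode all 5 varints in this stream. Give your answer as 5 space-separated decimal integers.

  byte[0]=0xBE cont=1 payload=0x3E=62: acc |= 62<<0 -> acc=62 shift=7
  byte[1]=0x98 cont=1 payload=0x18=24: acc |= 24<<7 -> acc=3134 shift=14
  byte[2]=0xA2 cont=1 payload=0x22=34: acc |= 34<<14 -> acc=560190 shift=21
  byte[3]=0x40 cont=0 payload=0x40=64: acc |= 64<<21 -> acc=134777918 shift=28 [end]
Varint 1: bytes[0:4] = BE 98 A2 40 -> value 134777918 (4 byte(s))
  byte[4]=0x43 cont=0 payload=0x43=67: acc |= 67<<0 -> acc=67 shift=7 [end]
Varint 2: bytes[4:5] = 43 -> value 67 (1 byte(s))
  byte[5]=0xB9 cont=1 payload=0x39=57: acc |= 57<<0 -> acc=57 shift=7
  byte[6]=0x25 cont=0 payload=0x25=37: acc |= 37<<7 -> acc=4793 shift=14 [end]
Varint 3: bytes[5:7] = B9 25 -> value 4793 (2 byte(s))
  byte[7]=0x10 cont=0 payload=0x10=16: acc |= 16<<0 -> acc=16 shift=7 [end]
Varint 4: bytes[7:8] = 10 -> value 16 (1 byte(s))
  byte[8]=0x9D cont=1 payload=0x1D=29: acc |= 29<<0 -> acc=29 shift=7
  byte[9]=0x78 cont=0 payload=0x78=120: acc |= 120<<7 -> acc=15389 shift=14 [end]
Varint 5: bytes[8:10] = 9D 78 -> value 15389 (2 byte(s))

Answer: 134777918 67 4793 16 15389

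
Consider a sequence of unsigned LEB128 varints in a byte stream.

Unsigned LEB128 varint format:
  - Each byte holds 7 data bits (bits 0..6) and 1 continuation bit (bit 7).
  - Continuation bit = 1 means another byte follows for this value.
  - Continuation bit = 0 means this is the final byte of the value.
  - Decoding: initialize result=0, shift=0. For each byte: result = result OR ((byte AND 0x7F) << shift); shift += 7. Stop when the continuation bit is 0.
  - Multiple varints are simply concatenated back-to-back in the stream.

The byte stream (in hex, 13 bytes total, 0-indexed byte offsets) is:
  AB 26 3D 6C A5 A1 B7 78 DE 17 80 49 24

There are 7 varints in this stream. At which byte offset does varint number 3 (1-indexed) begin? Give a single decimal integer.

Answer: 3

Derivation:
  byte[0]=0xAB cont=1 payload=0x2B=43: acc |= 43<<0 -> acc=43 shift=7
  byte[1]=0x26 cont=0 payload=0x26=38: acc |= 38<<7 -> acc=4907 shift=14 [end]
Varint 1: bytes[0:2] = AB 26 -> value 4907 (2 byte(s))
  byte[2]=0x3D cont=0 payload=0x3D=61: acc |= 61<<0 -> acc=61 shift=7 [end]
Varint 2: bytes[2:3] = 3D -> value 61 (1 byte(s))
  byte[3]=0x6C cont=0 payload=0x6C=108: acc |= 108<<0 -> acc=108 shift=7 [end]
Varint 3: bytes[3:4] = 6C -> value 108 (1 byte(s))
  byte[4]=0xA5 cont=1 payload=0x25=37: acc |= 37<<0 -> acc=37 shift=7
  byte[5]=0xA1 cont=1 payload=0x21=33: acc |= 33<<7 -> acc=4261 shift=14
  byte[6]=0xB7 cont=1 payload=0x37=55: acc |= 55<<14 -> acc=905381 shift=21
  byte[7]=0x78 cont=0 payload=0x78=120: acc |= 120<<21 -> acc=252563621 shift=28 [end]
Varint 4: bytes[4:8] = A5 A1 B7 78 -> value 252563621 (4 byte(s))
  byte[8]=0xDE cont=1 payload=0x5E=94: acc |= 94<<0 -> acc=94 shift=7
  byte[9]=0x17 cont=0 payload=0x17=23: acc |= 23<<7 -> acc=3038 shift=14 [end]
Varint 5: bytes[8:10] = DE 17 -> value 3038 (2 byte(s))
  byte[10]=0x80 cont=1 payload=0x00=0: acc |= 0<<0 -> acc=0 shift=7
  byte[11]=0x49 cont=0 payload=0x49=73: acc |= 73<<7 -> acc=9344 shift=14 [end]
Varint 6: bytes[10:12] = 80 49 -> value 9344 (2 byte(s))
  byte[12]=0x24 cont=0 payload=0x24=36: acc |= 36<<0 -> acc=36 shift=7 [end]
Varint 7: bytes[12:13] = 24 -> value 36 (1 byte(s))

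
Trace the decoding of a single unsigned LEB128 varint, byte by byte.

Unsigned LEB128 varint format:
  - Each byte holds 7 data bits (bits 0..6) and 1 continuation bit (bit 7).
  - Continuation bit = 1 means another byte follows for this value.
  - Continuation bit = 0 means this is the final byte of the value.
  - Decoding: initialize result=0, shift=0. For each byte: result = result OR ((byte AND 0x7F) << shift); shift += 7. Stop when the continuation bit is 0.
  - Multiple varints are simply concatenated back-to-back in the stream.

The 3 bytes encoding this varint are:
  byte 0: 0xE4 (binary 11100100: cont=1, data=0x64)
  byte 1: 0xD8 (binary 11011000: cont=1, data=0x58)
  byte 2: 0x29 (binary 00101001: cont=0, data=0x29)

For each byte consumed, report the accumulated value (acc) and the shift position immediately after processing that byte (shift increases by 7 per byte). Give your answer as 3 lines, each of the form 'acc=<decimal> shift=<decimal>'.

Answer: acc=100 shift=7
acc=11364 shift=14
acc=683108 shift=21

Derivation:
byte 0=0xE4: payload=0x64=100, contrib = 100<<0 = 100; acc -> 100, shift -> 7
byte 1=0xD8: payload=0x58=88, contrib = 88<<7 = 11264; acc -> 11364, shift -> 14
byte 2=0x29: payload=0x29=41, contrib = 41<<14 = 671744; acc -> 683108, shift -> 21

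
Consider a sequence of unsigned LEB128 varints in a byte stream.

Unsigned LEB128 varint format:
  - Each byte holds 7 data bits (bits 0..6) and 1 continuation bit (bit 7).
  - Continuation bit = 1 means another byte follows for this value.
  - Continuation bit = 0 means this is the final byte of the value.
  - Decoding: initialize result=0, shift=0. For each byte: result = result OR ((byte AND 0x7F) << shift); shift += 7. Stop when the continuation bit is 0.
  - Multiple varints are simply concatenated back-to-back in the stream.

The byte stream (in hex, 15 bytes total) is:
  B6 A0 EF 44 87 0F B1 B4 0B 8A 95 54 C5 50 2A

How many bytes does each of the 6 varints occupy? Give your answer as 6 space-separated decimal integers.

  byte[0]=0xB6 cont=1 payload=0x36=54: acc |= 54<<0 -> acc=54 shift=7
  byte[1]=0xA0 cont=1 payload=0x20=32: acc |= 32<<7 -> acc=4150 shift=14
  byte[2]=0xEF cont=1 payload=0x6F=111: acc |= 111<<14 -> acc=1822774 shift=21
  byte[3]=0x44 cont=0 payload=0x44=68: acc |= 68<<21 -> acc=144429110 shift=28 [end]
Varint 1: bytes[0:4] = B6 A0 EF 44 -> value 144429110 (4 byte(s))
  byte[4]=0x87 cont=1 payload=0x07=7: acc |= 7<<0 -> acc=7 shift=7
  byte[5]=0x0F cont=0 payload=0x0F=15: acc |= 15<<7 -> acc=1927 shift=14 [end]
Varint 2: bytes[4:6] = 87 0F -> value 1927 (2 byte(s))
  byte[6]=0xB1 cont=1 payload=0x31=49: acc |= 49<<0 -> acc=49 shift=7
  byte[7]=0xB4 cont=1 payload=0x34=52: acc |= 52<<7 -> acc=6705 shift=14
  byte[8]=0x0B cont=0 payload=0x0B=11: acc |= 11<<14 -> acc=186929 shift=21 [end]
Varint 3: bytes[6:9] = B1 B4 0B -> value 186929 (3 byte(s))
  byte[9]=0x8A cont=1 payload=0x0A=10: acc |= 10<<0 -> acc=10 shift=7
  byte[10]=0x95 cont=1 payload=0x15=21: acc |= 21<<7 -> acc=2698 shift=14
  byte[11]=0x54 cont=0 payload=0x54=84: acc |= 84<<14 -> acc=1378954 shift=21 [end]
Varint 4: bytes[9:12] = 8A 95 54 -> value 1378954 (3 byte(s))
  byte[12]=0xC5 cont=1 payload=0x45=69: acc |= 69<<0 -> acc=69 shift=7
  byte[13]=0x50 cont=0 payload=0x50=80: acc |= 80<<7 -> acc=10309 shift=14 [end]
Varint 5: bytes[12:14] = C5 50 -> value 10309 (2 byte(s))
  byte[14]=0x2A cont=0 payload=0x2A=42: acc |= 42<<0 -> acc=42 shift=7 [end]
Varint 6: bytes[14:15] = 2A -> value 42 (1 byte(s))

Answer: 4 2 3 3 2 1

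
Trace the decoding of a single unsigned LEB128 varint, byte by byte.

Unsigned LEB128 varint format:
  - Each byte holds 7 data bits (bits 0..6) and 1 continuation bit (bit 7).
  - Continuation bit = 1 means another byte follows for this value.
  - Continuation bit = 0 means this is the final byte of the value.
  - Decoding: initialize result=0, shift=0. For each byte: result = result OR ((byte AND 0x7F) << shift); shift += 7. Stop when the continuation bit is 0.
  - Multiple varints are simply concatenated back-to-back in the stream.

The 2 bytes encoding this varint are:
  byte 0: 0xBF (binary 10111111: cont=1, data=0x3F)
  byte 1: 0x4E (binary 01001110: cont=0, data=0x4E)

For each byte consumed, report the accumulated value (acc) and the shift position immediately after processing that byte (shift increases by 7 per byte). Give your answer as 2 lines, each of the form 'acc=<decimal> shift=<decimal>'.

Answer: acc=63 shift=7
acc=10047 shift=14

Derivation:
byte 0=0xBF: payload=0x3F=63, contrib = 63<<0 = 63; acc -> 63, shift -> 7
byte 1=0x4E: payload=0x4E=78, contrib = 78<<7 = 9984; acc -> 10047, shift -> 14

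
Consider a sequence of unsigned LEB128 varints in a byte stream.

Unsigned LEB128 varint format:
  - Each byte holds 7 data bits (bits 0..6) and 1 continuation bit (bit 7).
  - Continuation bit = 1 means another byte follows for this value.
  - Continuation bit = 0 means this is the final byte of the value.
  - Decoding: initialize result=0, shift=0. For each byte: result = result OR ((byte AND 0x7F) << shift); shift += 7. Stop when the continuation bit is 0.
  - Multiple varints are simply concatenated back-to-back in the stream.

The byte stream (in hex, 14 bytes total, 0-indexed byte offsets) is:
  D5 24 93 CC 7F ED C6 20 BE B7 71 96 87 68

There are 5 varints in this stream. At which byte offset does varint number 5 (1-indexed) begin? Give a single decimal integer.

Answer: 11

Derivation:
  byte[0]=0xD5 cont=1 payload=0x55=85: acc |= 85<<0 -> acc=85 shift=7
  byte[1]=0x24 cont=0 payload=0x24=36: acc |= 36<<7 -> acc=4693 shift=14 [end]
Varint 1: bytes[0:2] = D5 24 -> value 4693 (2 byte(s))
  byte[2]=0x93 cont=1 payload=0x13=19: acc |= 19<<0 -> acc=19 shift=7
  byte[3]=0xCC cont=1 payload=0x4C=76: acc |= 76<<7 -> acc=9747 shift=14
  byte[4]=0x7F cont=0 payload=0x7F=127: acc |= 127<<14 -> acc=2090515 shift=21 [end]
Varint 2: bytes[2:5] = 93 CC 7F -> value 2090515 (3 byte(s))
  byte[5]=0xED cont=1 payload=0x6D=109: acc |= 109<<0 -> acc=109 shift=7
  byte[6]=0xC6 cont=1 payload=0x46=70: acc |= 70<<7 -> acc=9069 shift=14
  byte[7]=0x20 cont=0 payload=0x20=32: acc |= 32<<14 -> acc=533357 shift=21 [end]
Varint 3: bytes[5:8] = ED C6 20 -> value 533357 (3 byte(s))
  byte[8]=0xBE cont=1 payload=0x3E=62: acc |= 62<<0 -> acc=62 shift=7
  byte[9]=0xB7 cont=1 payload=0x37=55: acc |= 55<<7 -> acc=7102 shift=14
  byte[10]=0x71 cont=0 payload=0x71=113: acc |= 113<<14 -> acc=1858494 shift=21 [end]
Varint 4: bytes[8:11] = BE B7 71 -> value 1858494 (3 byte(s))
  byte[11]=0x96 cont=1 payload=0x16=22: acc |= 22<<0 -> acc=22 shift=7
  byte[12]=0x87 cont=1 payload=0x07=7: acc |= 7<<7 -> acc=918 shift=14
  byte[13]=0x68 cont=0 payload=0x68=104: acc |= 104<<14 -> acc=1704854 shift=21 [end]
Varint 5: bytes[11:14] = 96 87 68 -> value 1704854 (3 byte(s))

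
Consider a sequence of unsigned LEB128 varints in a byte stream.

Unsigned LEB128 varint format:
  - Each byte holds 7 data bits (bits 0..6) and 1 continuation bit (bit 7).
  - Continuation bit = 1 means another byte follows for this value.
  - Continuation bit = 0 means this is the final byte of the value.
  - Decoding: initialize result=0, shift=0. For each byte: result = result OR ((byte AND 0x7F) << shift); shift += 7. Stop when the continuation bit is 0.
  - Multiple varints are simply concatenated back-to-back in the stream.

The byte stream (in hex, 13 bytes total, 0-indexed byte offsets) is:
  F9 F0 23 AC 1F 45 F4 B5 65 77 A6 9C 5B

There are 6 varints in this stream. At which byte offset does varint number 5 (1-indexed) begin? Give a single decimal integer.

  byte[0]=0xF9 cont=1 payload=0x79=121: acc |= 121<<0 -> acc=121 shift=7
  byte[1]=0xF0 cont=1 payload=0x70=112: acc |= 112<<7 -> acc=14457 shift=14
  byte[2]=0x23 cont=0 payload=0x23=35: acc |= 35<<14 -> acc=587897 shift=21 [end]
Varint 1: bytes[0:3] = F9 F0 23 -> value 587897 (3 byte(s))
  byte[3]=0xAC cont=1 payload=0x2C=44: acc |= 44<<0 -> acc=44 shift=7
  byte[4]=0x1F cont=0 payload=0x1F=31: acc |= 31<<7 -> acc=4012 shift=14 [end]
Varint 2: bytes[3:5] = AC 1F -> value 4012 (2 byte(s))
  byte[5]=0x45 cont=0 payload=0x45=69: acc |= 69<<0 -> acc=69 shift=7 [end]
Varint 3: bytes[5:6] = 45 -> value 69 (1 byte(s))
  byte[6]=0xF4 cont=1 payload=0x74=116: acc |= 116<<0 -> acc=116 shift=7
  byte[7]=0xB5 cont=1 payload=0x35=53: acc |= 53<<7 -> acc=6900 shift=14
  byte[8]=0x65 cont=0 payload=0x65=101: acc |= 101<<14 -> acc=1661684 shift=21 [end]
Varint 4: bytes[6:9] = F4 B5 65 -> value 1661684 (3 byte(s))
  byte[9]=0x77 cont=0 payload=0x77=119: acc |= 119<<0 -> acc=119 shift=7 [end]
Varint 5: bytes[9:10] = 77 -> value 119 (1 byte(s))
  byte[10]=0xA6 cont=1 payload=0x26=38: acc |= 38<<0 -> acc=38 shift=7
  byte[11]=0x9C cont=1 payload=0x1C=28: acc |= 28<<7 -> acc=3622 shift=14
  byte[12]=0x5B cont=0 payload=0x5B=91: acc |= 91<<14 -> acc=1494566 shift=21 [end]
Varint 6: bytes[10:13] = A6 9C 5B -> value 1494566 (3 byte(s))

Answer: 9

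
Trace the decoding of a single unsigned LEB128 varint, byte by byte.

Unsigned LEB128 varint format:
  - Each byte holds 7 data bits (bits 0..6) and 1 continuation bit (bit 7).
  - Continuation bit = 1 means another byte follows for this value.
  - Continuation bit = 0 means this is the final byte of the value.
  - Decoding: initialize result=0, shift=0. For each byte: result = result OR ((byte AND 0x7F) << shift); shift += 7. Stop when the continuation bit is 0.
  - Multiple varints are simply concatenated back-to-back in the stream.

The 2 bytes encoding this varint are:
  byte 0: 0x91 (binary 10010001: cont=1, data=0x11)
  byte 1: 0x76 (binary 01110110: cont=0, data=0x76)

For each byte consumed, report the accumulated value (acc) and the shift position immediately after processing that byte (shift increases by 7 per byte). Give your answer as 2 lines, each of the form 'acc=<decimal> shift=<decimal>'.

byte 0=0x91: payload=0x11=17, contrib = 17<<0 = 17; acc -> 17, shift -> 7
byte 1=0x76: payload=0x76=118, contrib = 118<<7 = 15104; acc -> 15121, shift -> 14

Answer: acc=17 shift=7
acc=15121 shift=14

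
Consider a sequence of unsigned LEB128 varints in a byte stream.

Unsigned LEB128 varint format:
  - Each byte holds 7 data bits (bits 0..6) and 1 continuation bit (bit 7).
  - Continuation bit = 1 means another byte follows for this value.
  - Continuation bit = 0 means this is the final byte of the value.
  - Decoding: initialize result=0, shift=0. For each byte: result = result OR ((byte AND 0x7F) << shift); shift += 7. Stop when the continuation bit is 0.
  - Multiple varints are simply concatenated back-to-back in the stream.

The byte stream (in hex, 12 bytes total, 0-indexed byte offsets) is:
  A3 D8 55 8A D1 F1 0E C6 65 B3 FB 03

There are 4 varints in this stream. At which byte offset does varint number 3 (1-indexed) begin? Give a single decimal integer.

  byte[0]=0xA3 cont=1 payload=0x23=35: acc |= 35<<0 -> acc=35 shift=7
  byte[1]=0xD8 cont=1 payload=0x58=88: acc |= 88<<7 -> acc=11299 shift=14
  byte[2]=0x55 cont=0 payload=0x55=85: acc |= 85<<14 -> acc=1403939 shift=21 [end]
Varint 1: bytes[0:3] = A3 D8 55 -> value 1403939 (3 byte(s))
  byte[3]=0x8A cont=1 payload=0x0A=10: acc |= 10<<0 -> acc=10 shift=7
  byte[4]=0xD1 cont=1 payload=0x51=81: acc |= 81<<7 -> acc=10378 shift=14
  byte[5]=0xF1 cont=1 payload=0x71=113: acc |= 113<<14 -> acc=1861770 shift=21
  byte[6]=0x0E cont=0 payload=0x0E=14: acc |= 14<<21 -> acc=31221898 shift=28 [end]
Varint 2: bytes[3:7] = 8A D1 F1 0E -> value 31221898 (4 byte(s))
  byte[7]=0xC6 cont=1 payload=0x46=70: acc |= 70<<0 -> acc=70 shift=7
  byte[8]=0x65 cont=0 payload=0x65=101: acc |= 101<<7 -> acc=12998 shift=14 [end]
Varint 3: bytes[7:9] = C6 65 -> value 12998 (2 byte(s))
  byte[9]=0xB3 cont=1 payload=0x33=51: acc |= 51<<0 -> acc=51 shift=7
  byte[10]=0xFB cont=1 payload=0x7B=123: acc |= 123<<7 -> acc=15795 shift=14
  byte[11]=0x03 cont=0 payload=0x03=3: acc |= 3<<14 -> acc=64947 shift=21 [end]
Varint 4: bytes[9:12] = B3 FB 03 -> value 64947 (3 byte(s))

Answer: 7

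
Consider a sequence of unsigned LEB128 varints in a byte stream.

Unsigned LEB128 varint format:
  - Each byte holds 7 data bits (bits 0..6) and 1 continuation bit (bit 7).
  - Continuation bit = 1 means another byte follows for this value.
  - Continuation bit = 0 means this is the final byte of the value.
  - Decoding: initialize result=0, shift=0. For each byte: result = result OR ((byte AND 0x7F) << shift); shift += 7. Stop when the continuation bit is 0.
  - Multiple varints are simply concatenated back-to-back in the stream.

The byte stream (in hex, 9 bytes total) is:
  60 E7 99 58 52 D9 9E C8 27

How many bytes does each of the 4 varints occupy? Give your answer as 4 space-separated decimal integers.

Answer: 1 3 1 4

Derivation:
  byte[0]=0x60 cont=0 payload=0x60=96: acc |= 96<<0 -> acc=96 shift=7 [end]
Varint 1: bytes[0:1] = 60 -> value 96 (1 byte(s))
  byte[1]=0xE7 cont=1 payload=0x67=103: acc |= 103<<0 -> acc=103 shift=7
  byte[2]=0x99 cont=1 payload=0x19=25: acc |= 25<<7 -> acc=3303 shift=14
  byte[3]=0x58 cont=0 payload=0x58=88: acc |= 88<<14 -> acc=1445095 shift=21 [end]
Varint 2: bytes[1:4] = E7 99 58 -> value 1445095 (3 byte(s))
  byte[4]=0x52 cont=0 payload=0x52=82: acc |= 82<<0 -> acc=82 shift=7 [end]
Varint 3: bytes[4:5] = 52 -> value 82 (1 byte(s))
  byte[5]=0xD9 cont=1 payload=0x59=89: acc |= 89<<0 -> acc=89 shift=7
  byte[6]=0x9E cont=1 payload=0x1E=30: acc |= 30<<7 -> acc=3929 shift=14
  byte[7]=0xC8 cont=1 payload=0x48=72: acc |= 72<<14 -> acc=1183577 shift=21
  byte[8]=0x27 cont=0 payload=0x27=39: acc |= 39<<21 -> acc=82972505 shift=28 [end]
Varint 4: bytes[5:9] = D9 9E C8 27 -> value 82972505 (4 byte(s))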